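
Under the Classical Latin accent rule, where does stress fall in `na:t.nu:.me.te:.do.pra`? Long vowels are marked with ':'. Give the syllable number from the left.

4

Classical Latin: stress the penult if heavy (long vowel or closed), else the antepenult.
Weights: 4 te: H, 5 do L, 6 pra L.
The penult (syllable 5, do) is light, so stress falls on the antepenult (syllable 4, te:).
Stress on syllable 4: na:t.nu:.me.ˈte:.do.pra.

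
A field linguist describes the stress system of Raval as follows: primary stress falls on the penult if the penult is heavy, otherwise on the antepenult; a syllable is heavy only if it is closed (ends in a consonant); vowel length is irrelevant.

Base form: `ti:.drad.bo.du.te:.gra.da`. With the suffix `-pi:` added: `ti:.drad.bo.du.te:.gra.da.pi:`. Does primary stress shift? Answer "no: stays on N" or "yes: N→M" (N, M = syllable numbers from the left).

Base `ti:.drad.bo.du.te:.gra.da` (7 syllables):
  Weights: 5 te: L, 6 gra L, 7 da L.
  The penult (syllable 6, gra) is light, so stress falls on the antepenult (syllable 5, te:).
  → primary stress on syllable 5.
Suffixed `ti:.drad.bo.du.te:.gra.da.pi:` (8 syllables):
  Weights: 6 gra L, 7 da L, 8 pi: L.
  The penult (syllable 7, da) is light, so stress falls on the antepenult (syllable 6, gra).
  → primary stress on syllable 6.

yes: 5→6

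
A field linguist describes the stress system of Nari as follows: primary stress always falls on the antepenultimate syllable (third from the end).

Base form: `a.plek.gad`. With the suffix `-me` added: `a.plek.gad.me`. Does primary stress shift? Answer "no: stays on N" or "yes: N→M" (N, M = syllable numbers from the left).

Base `a.plek.gad` (3 syllables):
  The word has 3 syllables; the antepenultimate syllable (third from the end) is syllable 1 (a).
  → primary stress on syllable 1.
Suffixed `a.plek.gad.me` (4 syllables):
  The word has 4 syllables; the antepenultimate syllable (third from the end) is syllable 2 (plek).
  → primary stress on syllable 2.

yes: 1→2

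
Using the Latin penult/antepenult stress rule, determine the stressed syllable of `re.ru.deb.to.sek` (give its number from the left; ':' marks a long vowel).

3

Classical Latin: stress the penult if heavy (long vowel or closed), else the antepenult.
Weights: 3 deb H, 4 to L, 5 sek H.
The penult (syllable 4, to) is light, so stress falls on the antepenult (syllable 3, deb).
Stress on syllable 3: re.ru.ˈdeb.to.sek.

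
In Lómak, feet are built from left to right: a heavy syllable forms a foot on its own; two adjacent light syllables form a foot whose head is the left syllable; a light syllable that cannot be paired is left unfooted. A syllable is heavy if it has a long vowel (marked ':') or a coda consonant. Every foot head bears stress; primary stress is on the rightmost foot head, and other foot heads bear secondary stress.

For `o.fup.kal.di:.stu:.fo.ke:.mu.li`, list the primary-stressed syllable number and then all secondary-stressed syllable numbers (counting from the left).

Weights: 1 o L, 2 fup H, 3 kal H, 4 di: H, 5 stu: H, 6 fo L, 7 ke: H, 8 mu L, 9 li L.
Parse left to right (heavy = foot alone; LL = one foot; stranded L unfooted): o (ˈfup) (ˈkal) (ˈdi:) (ˈstu:) fo (ˈke:) (ˈmu.li).
Foot heads: 2, 3, 4, 5, 7, 8.
Primary stress on the rightmost head = syllable 8.
Secondary stress on 2, 3, 4, 5, 7: o.ˌfup.ˌkal.ˌdi:.ˌstu:.fo.ˌke:.ˈmu.li.

primary 8, secondary 2, 3, 4, 5, 7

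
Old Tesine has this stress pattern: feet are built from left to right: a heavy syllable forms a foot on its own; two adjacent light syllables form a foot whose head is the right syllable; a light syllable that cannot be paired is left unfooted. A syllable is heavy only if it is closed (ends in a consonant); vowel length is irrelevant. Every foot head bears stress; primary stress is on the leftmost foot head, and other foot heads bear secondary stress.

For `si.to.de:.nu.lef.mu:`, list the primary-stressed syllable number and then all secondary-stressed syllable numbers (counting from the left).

Weights: 1 si L, 2 to L, 3 de: L, 4 nu L, 5 lef H, 6 mu: L.
Parse left to right (heavy = foot alone; LL = one foot; stranded L unfooted): (si.ˈto) (de:.ˈnu) (ˈlef) mu:.
Foot heads: 2, 4, 5.
Primary stress on the leftmost head = syllable 2.
Secondary stress on 4, 5: si.ˈto.de:.ˌnu.ˌlef.mu:.

primary 2, secondary 4, 5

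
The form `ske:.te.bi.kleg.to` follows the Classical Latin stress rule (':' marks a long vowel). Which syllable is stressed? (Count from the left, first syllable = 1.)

4

Classical Latin: stress the penult if heavy (long vowel or closed), else the antepenult.
Weights: 3 bi L, 4 kleg H, 5 to L.
The penult (syllable 4, kleg) is heavy, so it takes stress.
Stress on syllable 4: ske:.te.bi.ˈkleg.to.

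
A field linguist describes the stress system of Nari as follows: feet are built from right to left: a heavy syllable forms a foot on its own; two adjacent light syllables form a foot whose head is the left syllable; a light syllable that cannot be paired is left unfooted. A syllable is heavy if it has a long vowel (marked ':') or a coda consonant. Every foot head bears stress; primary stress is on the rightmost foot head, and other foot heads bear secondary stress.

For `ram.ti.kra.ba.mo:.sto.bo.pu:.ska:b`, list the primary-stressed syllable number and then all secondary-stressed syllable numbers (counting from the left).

Weights: 1 ram H, 2 ti L, 3 kra L, 4 ba L, 5 mo: H, 6 sto L, 7 bo L, 8 pu: H, 9 ska:b H.
Parse right to left (heavy = foot alone; LL = one foot; stranded L unfooted): (ˈram) ti (ˈkra.ba) (ˈmo:) (ˈsto.bo) (ˈpu:) (ˈska:b).
Foot heads: 1, 3, 5, 6, 8, 9.
Primary stress on the rightmost head = syllable 9.
Secondary stress on 1, 3, 5, 6, 8: ˌram.ti.ˌkra.ba.ˌmo:.ˌsto.bo.ˌpu:.ˈska:b.

primary 9, secondary 1, 3, 5, 6, 8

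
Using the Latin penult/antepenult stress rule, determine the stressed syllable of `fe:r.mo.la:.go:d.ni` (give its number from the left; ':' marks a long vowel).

Classical Latin: stress the penult if heavy (long vowel or closed), else the antepenult.
Weights: 3 la: H, 4 go:d H, 5 ni L.
The penult (syllable 4, go:d) is heavy, so it takes stress.
Stress on syllable 4: fe:r.mo.la:.ˈgo:d.ni.

4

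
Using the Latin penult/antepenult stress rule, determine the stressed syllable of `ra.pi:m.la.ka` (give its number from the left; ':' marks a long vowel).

2

Classical Latin: stress the penult if heavy (long vowel or closed), else the antepenult.
Weights: 2 pi:m H, 3 la L, 4 ka L.
The penult (syllable 3, la) is light, so stress falls on the antepenult (syllable 2, pi:m).
Stress on syllable 2: ra.ˈpi:m.la.ka.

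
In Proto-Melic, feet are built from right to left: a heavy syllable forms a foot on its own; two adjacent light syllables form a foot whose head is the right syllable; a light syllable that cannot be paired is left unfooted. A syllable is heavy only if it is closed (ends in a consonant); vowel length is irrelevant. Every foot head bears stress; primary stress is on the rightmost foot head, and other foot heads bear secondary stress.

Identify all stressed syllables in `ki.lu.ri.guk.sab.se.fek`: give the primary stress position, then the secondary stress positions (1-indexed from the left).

primary 7, secondary 3, 4, 5

Weights: 1 ki L, 2 lu L, 3 ri L, 4 guk H, 5 sab H, 6 se L, 7 fek H.
Parse right to left (heavy = foot alone; LL = one foot; stranded L unfooted): ki (lu.ˈri) (ˈguk) (ˈsab) se (ˈfek).
Foot heads: 3, 4, 5, 7.
Primary stress on the rightmost head = syllable 7.
Secondary stress on 3, 4, 5: ki.lu.ˌri.ˌguk.ˌsab.se.ˈfek.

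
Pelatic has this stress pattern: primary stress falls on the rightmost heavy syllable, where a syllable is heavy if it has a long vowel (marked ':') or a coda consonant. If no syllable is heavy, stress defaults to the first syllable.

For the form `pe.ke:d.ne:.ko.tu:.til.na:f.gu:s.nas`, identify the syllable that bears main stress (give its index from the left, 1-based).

Weights: 1 pe L, 2 ke:d H, 3 ne: H, 4 ko L, 5 tu: H, 6 til H, 7 na:f H, 8 gu:s H, 9 nas H.
Heavy syllables in the domain: 2, 3, 5, 6, 7, 8, 9. The rightmost is syllable 9 (nas).
Primary stress: syllable 9 → pe.ke:d.ne:.ko.tu:.til.na:f.gu:s.ˈnas.

9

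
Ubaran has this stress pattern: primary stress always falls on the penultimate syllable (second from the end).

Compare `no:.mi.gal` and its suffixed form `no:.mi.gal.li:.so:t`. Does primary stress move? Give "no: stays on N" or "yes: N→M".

Base `no:.mi.gal` (3 syllables):
  The word has 3 syllables; the penultimate syllable (second from the end) is syllable 2 (mi).
  → primary stress on syllable 2.
Suffixed `no:.mi.gal.li:.so:t` (5 syllables):
  The word has 5 syllables; the penultimate syllable (second from the end) is syllable 4 (li:).
  → primary stress on syllable 4.

yes: 2→4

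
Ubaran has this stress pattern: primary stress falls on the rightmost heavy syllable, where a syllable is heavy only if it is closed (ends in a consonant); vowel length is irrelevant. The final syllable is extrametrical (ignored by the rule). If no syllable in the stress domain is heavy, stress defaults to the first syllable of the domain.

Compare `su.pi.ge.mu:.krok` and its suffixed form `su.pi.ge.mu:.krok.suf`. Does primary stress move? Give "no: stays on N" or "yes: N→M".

Base `su.pi.ge.mu:.krok` (5 syllables):
  The final syllable (5, krok) is extrametrical; the stress domain is syllables 1–4.
  Weights: 1 su L, 2 pi L, 3 ge L, 4 mu: L.
  No heavy syllable in the domain; default to the first syllable of the domain = syllable 1.
  → primary stress on syllable 1.
Suffixed `su.pi.ge.mu:.krok.suf` (6 syllables):
  The final syllable (6, suf) is extrametrical; the stress domain is syllables 1–5.
  Weights: 1 su L, 2 pi L, 3 ge L, 4 mu: L, 5 krok H.
  Heavy syllables in the domain: 5. The rightmost is syllable 5 (krok).
  → primary stress on syllable 5.

yes: 1→5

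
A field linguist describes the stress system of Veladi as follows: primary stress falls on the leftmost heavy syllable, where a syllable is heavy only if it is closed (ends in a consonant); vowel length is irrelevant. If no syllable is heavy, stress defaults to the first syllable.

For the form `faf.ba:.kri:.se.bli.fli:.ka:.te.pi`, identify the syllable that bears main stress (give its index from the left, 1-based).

Weights: 1 faf H, 2 ba: L, 3 kri: L, 4 se L, 5 bli L, 6 fli: L, 7 ka: L, 8 te L, 9 pi L.
Heavy syllables in the domain: 1. The leftmost is syllable 1 (faf).
Primary stress: syllable 1 → ˈfaf.ba:.kri:.se.bli.fli:.ka:.te.pi.

1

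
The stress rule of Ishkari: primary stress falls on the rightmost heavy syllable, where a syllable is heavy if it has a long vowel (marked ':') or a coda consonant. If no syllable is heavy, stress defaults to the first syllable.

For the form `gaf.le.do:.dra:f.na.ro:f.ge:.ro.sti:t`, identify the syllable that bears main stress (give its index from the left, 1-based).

9

Weights: 1 gaf H, 2 le L, 3 do: H, 4 dra:f H, 5 na L, 6 ro:f H, 7 ge: H, 8 ro L, 9 sti:t H.
Heavy syllables in the domain: 1, 3, 4, 6, 7, 9. The rightmost is syllable 9 (sti:t).
Primary stress: syllable 9 → gaf.le.do:.dra:f.na.ro:f.ge:.ro.ˈsti:t.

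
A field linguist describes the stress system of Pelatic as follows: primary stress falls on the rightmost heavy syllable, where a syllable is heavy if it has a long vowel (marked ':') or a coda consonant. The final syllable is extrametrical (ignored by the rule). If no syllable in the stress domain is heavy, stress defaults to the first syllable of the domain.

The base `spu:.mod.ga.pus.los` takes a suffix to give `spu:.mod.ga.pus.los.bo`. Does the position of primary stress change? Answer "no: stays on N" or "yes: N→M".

Base `spu:.mod.ga.pus.los` (5 syllables):
  The final syllable (5, los) is extrametrical; the stress domain is syllables 1–4.
  Weights: 1 spu: H, 2 mod H, 3 ga L, 4 pus H.
  Heavy syllables in the domain: 1, 2, 4. The rightmost is syllable 4 (pus).
  → primary stress on syllable 4.
Suffixed `spu:.mod.ga.pus.los.bo` (6 syllables):
  The final syllable (6, bo) is extrametrical; the stress domain is syllables 1–5.
  Weights: 1 spu: H, 2 mod H, 3 ga L, 4 pus H, 5 los H.
  Heavy syllables in the domain: 1, 2, 4, 5. The rightmost is syllable 5 (los).
  → primary stress on syllable 5.

yes: 4→5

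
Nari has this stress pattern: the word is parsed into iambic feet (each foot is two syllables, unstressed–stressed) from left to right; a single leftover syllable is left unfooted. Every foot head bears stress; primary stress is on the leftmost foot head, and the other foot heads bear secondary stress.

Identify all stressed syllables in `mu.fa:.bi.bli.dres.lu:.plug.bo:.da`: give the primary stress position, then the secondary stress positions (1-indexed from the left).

Parse left to right into iambic (σˈσ) feet: (mu.ˈfa:) (bi.ˈbli) (dres.ˈlu:) (plug.ˈbo:) da. Syllable 9 is left unfooted.
Foot heads (stressed positions): 2, 4, 6, 8.
End Rule Leftmost: primary stress on the leftmost head = syllable 2.
Secondary stress on 4, 6, 8: mu.ˈfa:.bi.ˌbli.dres.ˌlu:.plug.ˌbo:.da.

primary 2, secondary 4, 6, 8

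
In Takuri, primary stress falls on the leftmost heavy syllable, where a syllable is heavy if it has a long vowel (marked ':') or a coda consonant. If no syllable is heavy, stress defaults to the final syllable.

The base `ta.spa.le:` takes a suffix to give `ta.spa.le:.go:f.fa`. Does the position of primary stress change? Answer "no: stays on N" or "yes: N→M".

Base `ta.spa.le:` (3 syllables):
  Weights: 1 ta L, 2 spa L, 3 le: H.
  Heavy syllables in the domain: 3. The leftmost is syllable 3 (le:).
  → primary stress on syllable 3.
Suffixed `ta.spa.le:.go:f.fa` (5 syllables):
  Weights: 1 ta L, 2 spa L, 3 le: H, 4 go:f H, 5 fa L.
  Heavy syllables in the domain: 3, 4. The leftmost is syllable 3 (le:).
  → primary stress on syllable 3.

no: stays on 3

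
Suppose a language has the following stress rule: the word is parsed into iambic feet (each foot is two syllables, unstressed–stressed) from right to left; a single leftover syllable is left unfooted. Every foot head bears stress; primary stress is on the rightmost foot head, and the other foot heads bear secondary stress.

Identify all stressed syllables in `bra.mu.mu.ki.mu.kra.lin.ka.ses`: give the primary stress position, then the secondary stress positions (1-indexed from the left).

primary 9, secondary 3, 5, 7

Parse right to left into iambic (σˈσ) feet: bra (mu.ˈmu) (ki.ˈmu) (kra.ˈlin) (ka.ˈses). Syllable 1 is left unfooted.
Foot heads (stressed positions): 3, 5, 7, 9.
End Rule Rightmost: primary stress on the rightmost head = syllable 9.
Secondary stress on 3, 5, 7: bra.mu.ˌmu.ki.ˌmu.kra.ˌlin.ka.ˈses.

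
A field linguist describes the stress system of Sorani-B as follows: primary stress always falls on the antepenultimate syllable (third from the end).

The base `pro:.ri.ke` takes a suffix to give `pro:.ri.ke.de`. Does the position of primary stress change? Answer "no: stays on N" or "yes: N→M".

Base `pro:.ri.ke` (3 syllables):
  The word has 3 syllables; the antepenultimate syllable (third from the end) is syllable 1 (pro:).
  → primary stress on syllable 1.
Suffixed `pro:.ri.ke.de` (4 syllables):
  The word has 4 syllables; the antepenultimate syllable (third from the end) is syllable 2 (ri).
  → primary stress on syllable 2.

yes: 1→2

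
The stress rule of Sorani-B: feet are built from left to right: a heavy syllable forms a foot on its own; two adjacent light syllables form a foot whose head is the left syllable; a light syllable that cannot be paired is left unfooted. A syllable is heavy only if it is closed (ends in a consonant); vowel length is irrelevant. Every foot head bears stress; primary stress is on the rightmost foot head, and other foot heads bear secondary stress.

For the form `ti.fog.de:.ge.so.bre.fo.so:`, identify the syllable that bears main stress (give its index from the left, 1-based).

7

Weights: 1 ti L, 2 fog H, 3 de: L, 4 ge L, 5 so L, 6 bre L, 7 fo L, 8 so: L.
Parse left to right (heavy = foot alone; LL = one foot; stranded L unfooted): ti (ˈfog) (ˈde:.ge) (ˈso.bre) (ˈfo.so:).
Foot heads: 2, 3, 5, 7.
Primary stress on the rightmost head = syllable 7.
Primary stress: syllable 7 → ti.fog.de:.ge.so.bre.ˈfo.so:.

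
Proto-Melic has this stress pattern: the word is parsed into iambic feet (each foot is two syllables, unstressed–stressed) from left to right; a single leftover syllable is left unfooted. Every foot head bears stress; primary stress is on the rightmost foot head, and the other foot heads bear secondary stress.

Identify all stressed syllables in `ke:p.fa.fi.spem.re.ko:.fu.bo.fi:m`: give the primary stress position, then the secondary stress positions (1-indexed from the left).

primary 8, secondary 2, 4, 6

Parse left to right into iambic (σˈσ) feet: (ke:p.ˈfa) (fi.ˈspem) (re.ˈko:) (fu.ˈbo) fi:m. Syllable 9 is left unfooted.
Foot heads (stressed positions): 2, 4, 6, 8.
End Rule Rightmost: primary stress on the rightmost head = syllable 8.
Secondary stress on 2, 4, 6: ke:p.ˌfa.fi.ˌspem.re.ˌko:.fu.ˈbo.fi:m.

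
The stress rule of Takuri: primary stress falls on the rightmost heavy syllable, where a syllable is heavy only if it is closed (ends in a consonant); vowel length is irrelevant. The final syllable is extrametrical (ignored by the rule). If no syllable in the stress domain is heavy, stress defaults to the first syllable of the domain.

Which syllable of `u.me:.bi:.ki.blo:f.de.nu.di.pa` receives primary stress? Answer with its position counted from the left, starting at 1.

The final syllable (9, pa) is extrametrical; the stress domain is syllables 1–8.
Weights: 1 u L, 2 me: L, 3 bi: L, 4 ki L, 5 blo:f H, 6 de L, 7 nu L, 8 di L.
Heavy syllables in the domain: 5. The rightmost is syllable 5 (blo:f).
Primary stress: syllable 5 → u.me:.bi:.ki.ˈblo:f.de.nu.di.pa.

5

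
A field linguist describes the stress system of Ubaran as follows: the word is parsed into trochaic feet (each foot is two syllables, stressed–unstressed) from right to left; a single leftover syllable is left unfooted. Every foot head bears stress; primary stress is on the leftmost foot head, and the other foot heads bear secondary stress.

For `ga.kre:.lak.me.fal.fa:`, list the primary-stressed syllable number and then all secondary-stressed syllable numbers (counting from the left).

Parse right to left into trochaic (ˈσσ) feet: (ˈga.kre:) (ˈlak.me) (ˈfal.fa:).
Foot heads (stressed positions): 1, 3, 5.
End Rule Leftmost: primary stress on the leftmost head = syllable 1.
Secondary stress on 3, 5: ˈga.kre:.ˌlak.me.ˌfal.fa:.

primary 1, secondary 3, 5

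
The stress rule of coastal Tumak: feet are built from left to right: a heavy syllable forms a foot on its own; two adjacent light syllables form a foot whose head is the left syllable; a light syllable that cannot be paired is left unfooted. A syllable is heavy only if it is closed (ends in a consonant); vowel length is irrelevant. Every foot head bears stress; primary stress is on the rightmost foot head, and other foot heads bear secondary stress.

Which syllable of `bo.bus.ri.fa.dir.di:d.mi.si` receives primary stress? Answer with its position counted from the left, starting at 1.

7

Weights: 1 bo L, 2 bus H, 3 ri L, 4 fa L, 5 dir H, 6 di:d H, 7 mi L, 8 si L.
Parse left to right (heavy = foot alone; LL = one foot; stranded L unfooted): bo (ˈbus) (ˈri.fa) (ˈdir) (ˈdi:d) (ˈmi.si).
Foot heads: 2, 3, 5, 6, 7.
Primary stress on the rightmost head = syllable 7.
Primary stress: syllable 7 → bo.bus.ri.fa.dir.di:d.ˈmi.si.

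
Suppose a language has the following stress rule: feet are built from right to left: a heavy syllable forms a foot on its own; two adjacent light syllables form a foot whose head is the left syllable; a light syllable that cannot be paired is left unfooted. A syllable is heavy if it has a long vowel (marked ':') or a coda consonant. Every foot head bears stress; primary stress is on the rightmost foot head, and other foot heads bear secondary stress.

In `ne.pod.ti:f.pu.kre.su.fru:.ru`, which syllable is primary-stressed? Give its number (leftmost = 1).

Weights: 1 ne L, 2 pod H, 3 ti:f H, 4 pu L, 5 kre L, 6 su L, 7 fru: H, 8 ru L.
Parse right to left (heavy = foot alone; LL = one foot; stranded L unfooted): ne (ˈpod) (ˈti:f) pu (ˈkre.su) (ˈfru:) ru.
Foot heads: 2, 3, 5, 7.
Primary stress on the rightmost head = syllable 7.
Primary stress: syllable 7 → ne.pod.ti:f.pu.kre.su.ˈfru:.ru.

7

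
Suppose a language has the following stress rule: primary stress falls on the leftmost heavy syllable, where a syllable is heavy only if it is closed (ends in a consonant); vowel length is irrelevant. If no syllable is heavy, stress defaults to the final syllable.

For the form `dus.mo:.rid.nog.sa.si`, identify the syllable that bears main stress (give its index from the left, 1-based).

1

Weights: 1 dus H, 2 mo: L, 3 rid H, 4 nog H, 5 sa L, 6 si L.
Heavy syllables in the domain: 1, 3, 4. The leftmost is syllable 1 (dus).
Primary stress: syllable 1 → ˈdus.mo:.rid.nog.sa.si.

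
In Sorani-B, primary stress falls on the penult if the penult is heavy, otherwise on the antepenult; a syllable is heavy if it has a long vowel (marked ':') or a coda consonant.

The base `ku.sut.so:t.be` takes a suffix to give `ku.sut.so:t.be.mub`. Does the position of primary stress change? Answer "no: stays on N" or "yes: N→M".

Base `ku.sut.so:t.be` (4 syllables):
  Weights: 2 sut H, 3 so:t H, 4 be L.
  The penult (syllable 3, so:t) is heavy, so it takes stress.
  → primary stress on syllable 3.
Suffixed `ku.sut.so:t.be.mub` (5 syllables):
  Weights: 3 so:t H, 4 be L, 5 mub H.
  The penult (syllable 4, be) is light, so stress falls on the antepenult (syllable 3, so:t).
  → primary stress on syllable 3.

no: stays on 3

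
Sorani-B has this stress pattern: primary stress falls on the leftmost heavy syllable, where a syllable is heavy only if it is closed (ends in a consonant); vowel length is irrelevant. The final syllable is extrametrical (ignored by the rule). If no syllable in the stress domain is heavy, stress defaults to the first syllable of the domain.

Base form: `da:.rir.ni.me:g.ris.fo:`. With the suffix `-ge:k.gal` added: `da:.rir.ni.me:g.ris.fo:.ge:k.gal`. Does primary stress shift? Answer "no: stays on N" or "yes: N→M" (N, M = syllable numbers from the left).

Base `da:.rir.ni.me:g.ris.fo:` (6 syllables):
  The final syllable (6, fo:) is extrametrical; the stress domain is syllables 1–5.
  Weights: 1 da: L, 2 rir H, 3 ni L, 4 me:g H, 5 ris H.
  Heavy syllables in the domain: 2, 4, 5. The leftmost is syllable 2 (rir).
  → primary stress on syllable 2.
Suffixed `da:.rir.ni.me:g.ris.fo:.ge:k.gal` (8 syllables):
  The final syllable (8, gal) is extrametrical; the stress domain is syllables 1–7.
  Weights: 1 da: L, 2 rir H, 3 ni L, 4 me:g H, 5 ris H, 6 fo: L, 7 ge:k H.
  Heavy syllables in the domain: 2, 4, 5, 7. The leftmost is syllable 2 (rir).
  → primary stress on syllable 2.

no: stays on 2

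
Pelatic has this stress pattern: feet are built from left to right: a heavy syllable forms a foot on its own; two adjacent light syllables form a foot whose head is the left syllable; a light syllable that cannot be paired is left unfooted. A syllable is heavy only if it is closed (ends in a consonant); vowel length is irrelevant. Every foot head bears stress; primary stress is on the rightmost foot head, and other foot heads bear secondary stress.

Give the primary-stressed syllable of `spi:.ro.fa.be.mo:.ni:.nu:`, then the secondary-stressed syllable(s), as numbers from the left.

Weights: 1 spi: L, 2 ro L, 3 fa L, 4 be L, 5 mo: L, 6 ni: L, 7 nu: L.
Parse left to right (heavy = foot alone; LL = one foot; stranded L unfooted): (ˈspi:.ro) (ˈfa.be) (ˈmo:.ni:) nu:.
Foot heads: 1, 3, 5.
Primary stress on the rightmost head = syllable 5.
Secondary stress on 1, 3: ˌspi:.ro.ˌfa.be.ˈmo:.ni:.nu:.

primary 5, secondary 1, 3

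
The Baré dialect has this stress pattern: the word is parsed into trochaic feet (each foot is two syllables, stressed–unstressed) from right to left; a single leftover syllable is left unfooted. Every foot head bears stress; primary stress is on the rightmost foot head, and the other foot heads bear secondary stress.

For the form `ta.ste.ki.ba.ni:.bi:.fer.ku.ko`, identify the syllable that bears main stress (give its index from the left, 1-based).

Parse right to left into trochaic (ˈσσ) feet: ta (ˈste.ki) (ˈba.ni:) (ˈbi:.fer) (ˈku.ko). Syllable 1 is left unfooted.
Foot heads (stressed positions): 2, 4, 6, 8.
End Rule Rightmost: primary stress on the rightmost head = syllable 8.
Primary stress: syllable 8 → ta.ste.ki.ba.ni:.bi:.fer.ˈku.ko.

8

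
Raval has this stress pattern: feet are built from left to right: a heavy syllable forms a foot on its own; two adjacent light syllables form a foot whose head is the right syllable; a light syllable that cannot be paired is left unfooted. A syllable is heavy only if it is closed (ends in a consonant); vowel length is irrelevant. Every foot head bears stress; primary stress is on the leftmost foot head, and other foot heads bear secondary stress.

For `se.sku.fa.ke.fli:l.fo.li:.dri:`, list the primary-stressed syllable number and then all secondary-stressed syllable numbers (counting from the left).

primary 2, secondary 4, 5, 7

Weights: 1 se L, 2 sku L, 3 fa L, 4 ke L, 5 fli:l H, 6 fo L, 7 li: L, 8 dri: L.
Parse left to right (heavy = foot alone; LL = one foot; stranded L unfooted): (se.ˈsku) (fa.ˈke) (ˈfli:l) (fo.ˈli:) dri:.
Foot heads: 2, 4, 5, 7.
Primary stress on the leftmost head = syllable 2.
Secondary stress on 4, 5, 7: se.ˈsku.fa.ˌke.ˌfli:l.fo.ˌli:.dri:.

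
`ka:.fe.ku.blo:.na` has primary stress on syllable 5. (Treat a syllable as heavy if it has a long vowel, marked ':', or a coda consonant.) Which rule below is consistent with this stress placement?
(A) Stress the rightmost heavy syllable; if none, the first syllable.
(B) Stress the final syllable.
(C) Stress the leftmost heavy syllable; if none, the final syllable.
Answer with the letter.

Rule A → syllable 4 (observed: 5).
Rule B → syllable 5 ✓.
Rule C → syllable 1 (observed: 5).

B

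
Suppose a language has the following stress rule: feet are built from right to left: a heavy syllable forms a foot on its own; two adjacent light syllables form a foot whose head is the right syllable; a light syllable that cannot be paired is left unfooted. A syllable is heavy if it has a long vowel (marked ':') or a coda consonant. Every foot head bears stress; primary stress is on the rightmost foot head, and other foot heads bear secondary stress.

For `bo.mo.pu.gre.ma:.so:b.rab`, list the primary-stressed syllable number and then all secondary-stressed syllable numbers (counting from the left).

primary 7, secondary 2, 4, 5, 6

Weights: 1 bo L, 2 mo L, 3 pu L, 4 gre L, 5 ma: H, 6 so:b H, 7 rab H.
Parse right to left (heavy = foot alone; LL = one foot; stranded L unfooted): (bo.ˈmo) (pu.ˈgre) (ˈma:) (ˈso:b) (ˈrab).
Foot heads: 2, 4, 5, 6, 7.
Primary stress on the rightmost head = syllable 7.
Secondary stress on 2, 4, 5, 6: bo.ˌmo.pu.ˌgre.ˌma:.ˌso:b.ˈrab.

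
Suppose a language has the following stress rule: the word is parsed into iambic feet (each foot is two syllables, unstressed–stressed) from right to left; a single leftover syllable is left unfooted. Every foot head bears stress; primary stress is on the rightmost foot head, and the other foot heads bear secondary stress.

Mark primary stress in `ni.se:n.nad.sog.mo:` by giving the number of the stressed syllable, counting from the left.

5

Parse right to left into iambic (σˈσ) feet: ni (se:n.ˈnad) (sog.ˈmo:). Syllable 1 is left unfooted.
Foot heads (stressed positions): 3, 5.
End Rule Rightmost: primary stress on the rightmost head = syllable 5.
Primary stress: syllable 5 → ni.se:n.nad.sog.ˈmo:.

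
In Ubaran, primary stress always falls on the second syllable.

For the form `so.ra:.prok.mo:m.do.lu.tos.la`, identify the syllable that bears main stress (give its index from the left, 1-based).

2

The word has 8 syllables; the second syllable is syllable 2 (ra:).
Primary stress: syllable 2 → so.ˈra:.prok.mo:m.do.lu.tos.la.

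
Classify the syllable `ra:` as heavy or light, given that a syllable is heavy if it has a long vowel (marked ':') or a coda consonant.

heavy

`ra:`: long vowel, open (no coda). Long vowel → heavy.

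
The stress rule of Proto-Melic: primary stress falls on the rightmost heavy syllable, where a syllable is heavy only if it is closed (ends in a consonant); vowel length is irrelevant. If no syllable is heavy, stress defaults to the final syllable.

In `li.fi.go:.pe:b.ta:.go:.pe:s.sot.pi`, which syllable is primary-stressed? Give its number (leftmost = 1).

Weights: 1 li L, 2 fi L, 3 go: L, 4 pe:b H, 5 ta: L, 6 go: L, 7 pe:s H, 8 sot H, 9 pi L.
Heavy syllables in the domain: 4, 7, 8. The rightmost is syllable 8 (sot).
Primary stress: syllable 8 → li.fi.go:.pe:b.ta:.go:.pe:s.ˈsot.pi.

8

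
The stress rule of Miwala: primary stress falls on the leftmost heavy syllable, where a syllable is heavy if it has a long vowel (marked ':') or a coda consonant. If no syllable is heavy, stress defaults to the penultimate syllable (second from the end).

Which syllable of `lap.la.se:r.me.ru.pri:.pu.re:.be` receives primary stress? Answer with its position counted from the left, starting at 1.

Weights: 1 lap H, 2 la L, 3 se:r H, 4 me L, 5 ru L, 6 pri: H, 7 pu L, 8 re: H, 9 be L.
Heavy syllables in the domain: 1, 3, 6, 8. The leftmost is syllable 1 (lap).
Primary stress: syllable 1 → ˈlap.la.se:r.me.ru.pri:.pu.re:.be.

1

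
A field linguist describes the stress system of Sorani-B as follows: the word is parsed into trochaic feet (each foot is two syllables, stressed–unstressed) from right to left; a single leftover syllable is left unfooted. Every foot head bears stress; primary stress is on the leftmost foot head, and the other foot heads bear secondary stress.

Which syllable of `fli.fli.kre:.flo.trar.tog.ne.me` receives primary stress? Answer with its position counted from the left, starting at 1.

1

Parse right to left into trochaic (ˈσσ) feet: (ˈfli.fli) (ˈkre:.flo) (ˈtrar.tog) (ˈne.me).
Foot heads (stressed positions): 1, 3, 5, 7.
End Rule Leftmost: primary stress on the leftmost head = syllable 1.
Primary stress: syllable 1 → ˈfli.fli.kre:.flo.trar.tog.ne.me.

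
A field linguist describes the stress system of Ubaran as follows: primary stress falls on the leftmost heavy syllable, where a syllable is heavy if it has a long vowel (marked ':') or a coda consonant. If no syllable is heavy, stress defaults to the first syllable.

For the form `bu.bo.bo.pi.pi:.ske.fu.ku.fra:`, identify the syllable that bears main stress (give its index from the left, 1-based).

Weights: 1 bu L, 2 bo L, 3 bo L, 4 pi L, 5 pi: H, 6 ske L, 7 fu L, 8 ku L, 9 fra: H.
Heavy syllables in the domain: 5, 9. The leftmost is syllable 5 (pi:).
Primary stress: syllable 5 → bu.bo.bo.pi.ˈpi:.ske.fu.ku.fra:.

5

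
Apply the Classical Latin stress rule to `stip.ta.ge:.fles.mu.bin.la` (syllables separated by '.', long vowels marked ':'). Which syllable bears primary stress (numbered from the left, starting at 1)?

6

Classical Latin: stress the penult if heavy (long vowel or closed), else the antepenult.
Weights: 5 mu L, 6 bin H, 7 la L.
The penult (syllable 6, bin) is heavy, so it takes stress.
Stress on syllable 6: stip.ta.ge:.fles.mu.ˈbin.la.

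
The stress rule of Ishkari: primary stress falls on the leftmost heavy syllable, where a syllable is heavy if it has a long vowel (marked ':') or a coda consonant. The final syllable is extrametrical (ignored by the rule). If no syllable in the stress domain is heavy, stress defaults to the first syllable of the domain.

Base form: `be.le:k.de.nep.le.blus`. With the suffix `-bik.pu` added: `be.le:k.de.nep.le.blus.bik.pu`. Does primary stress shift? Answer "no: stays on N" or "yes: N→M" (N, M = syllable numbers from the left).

no: stays on 2

Base `be.le:k.de.nep.le.blus` (6 syllables):
  The final syllable (6, blus) is extrametrical; the stress domain is syllables 1–5.
  Weights: 1 be L, 2 le:k H, 3 de L, 4 nep H, 5 le L.
  Heavy syllables in the domain: 2, 4. The leftmost is syllable 2 (le:k).
  → primary stress on syllable 2.
Suffixed `be.le:k.de.nep.le.blus.bik.pu` (8 syllables):
  The final syllable (8, pu) is extrametrical; the stress domain is syllables 1–7.
  Weights: 1 be L, 2 le:k H, 3 de L, 4 nep H, 5 le L, 6 blus H, 7 bik H.
  Heavy syllables in the domain: 2, 4, 6, 7. The leftmost is syllable 2 (le:k).
  → primary stress on syllable 2.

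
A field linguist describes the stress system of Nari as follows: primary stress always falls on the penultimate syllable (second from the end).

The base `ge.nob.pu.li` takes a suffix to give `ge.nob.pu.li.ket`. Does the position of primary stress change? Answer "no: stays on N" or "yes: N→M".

Base `ge.nob.pu.li` (4 syllables):
  The word has 4 syllables; the penultimate syllable (second from the end) is syllable 3 (pu).
  → primary stress on syllable 3.
Suffixed `ge.nob.pu.li.ket` (5 syllables):
  The word has 5 syllables; the penultimate syllable (second from the end) is syllable 4 (li).
  → primary stress on syllable 4.

yes: 3→4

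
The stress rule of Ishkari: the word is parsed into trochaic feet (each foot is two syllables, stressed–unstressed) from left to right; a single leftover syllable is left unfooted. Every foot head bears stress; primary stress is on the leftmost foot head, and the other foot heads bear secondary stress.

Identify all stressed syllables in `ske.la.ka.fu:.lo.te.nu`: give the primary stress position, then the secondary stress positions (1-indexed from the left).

Parse left to right into trochaic (ˈσσ) feet: (ˈske.la) (ˈka.fu:) (ˈlo.te) nu. Syllable 7 is left unfooted.
Foot heads (stressed positions): 1, 3, 5.
End Rule Leftmost: primary stress on the leftmost head = syllable 1.
Secondary stress on 3, 5: ˈske.la.ˌka.fu:.ˌlo.te.nu.

primary 1, secondary 3, 5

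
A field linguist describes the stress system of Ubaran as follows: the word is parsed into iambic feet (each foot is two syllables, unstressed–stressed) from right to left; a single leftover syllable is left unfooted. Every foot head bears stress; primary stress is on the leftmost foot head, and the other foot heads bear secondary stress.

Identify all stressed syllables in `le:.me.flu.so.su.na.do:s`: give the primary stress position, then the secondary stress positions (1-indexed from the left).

primary 3, secondary 5, 7

Parse right to left into iambic (σˈσ) feet: le: (me.ˈflu) (so.ˈsu) (na.ˈdo:s). Syllable 1 is left unfooted.
Foot heads (stressed positions): 3, 5, 7.
End Rule Leftmost: primary stress on the leftmost head = syllable 3.
Secondary stress on 5, 7: le:.me.ˈflu.so.ˌsu.na.ˌdo:s.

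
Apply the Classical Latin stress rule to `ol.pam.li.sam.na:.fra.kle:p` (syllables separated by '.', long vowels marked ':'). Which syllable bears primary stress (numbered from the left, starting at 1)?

Classical Latin: stress the penult if heavy (long vowel or closed), else the antepenult.
Weights: 5 na: H, 6 fra L, 7 kle:p H.
The penult (syllable 6, fra) is light, so stress falls on the antepenult (syllable 5, na:).
Stress on syllable 5: ol.pam.li.sam.ˈna:.fra.kle:p.

5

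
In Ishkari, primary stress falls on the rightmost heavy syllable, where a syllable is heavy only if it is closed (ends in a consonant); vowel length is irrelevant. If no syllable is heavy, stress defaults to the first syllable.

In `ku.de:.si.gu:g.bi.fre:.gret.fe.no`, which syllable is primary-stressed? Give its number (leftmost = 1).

Weights: 1 ku L, 2 de: L, 3 si L, 4 gu:g H, 5 bi L, 6 fre: L, 7 gret H, 8 fe L, 9 no L.
Heavy syllables in the domain: 4, 7. The rightmost is syllable 7 (gret).
Primary stress: syllable 7 → ku.de:.si.gu:g.bi.fre:.ˈgret.fe.no.

7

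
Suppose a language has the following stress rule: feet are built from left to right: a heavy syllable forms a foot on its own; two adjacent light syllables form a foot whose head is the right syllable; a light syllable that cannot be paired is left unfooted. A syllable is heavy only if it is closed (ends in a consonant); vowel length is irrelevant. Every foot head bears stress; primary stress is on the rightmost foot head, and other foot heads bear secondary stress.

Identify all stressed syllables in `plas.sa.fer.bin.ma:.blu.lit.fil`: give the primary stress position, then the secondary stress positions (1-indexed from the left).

Weights: 1 plas H, 2 sa L, 3 fer H, 4 bin H, 5 ma: L, 6 blu L, 7 lit H, 8 fil H.
Parse left to right (heavy = foot alone; LL = one foot; stranded L unfooted): (ˈplas) sa (ˈfer) (ˈbin) (ma:.ˈblu) (ˈlit) (ˈfil).
Foot heads: 1, 3, 4, 6, 7, 8.
Primary stress on the rightmost head = syllable 8.
Secondary stress on 1, 3, 4, 6, 7: ˌplas.sa.ˌfer.ˌbin.ma:.ˌblu.ˌlit.ˈfil.

primary 8, secondary 1, 3, 4, 6, 7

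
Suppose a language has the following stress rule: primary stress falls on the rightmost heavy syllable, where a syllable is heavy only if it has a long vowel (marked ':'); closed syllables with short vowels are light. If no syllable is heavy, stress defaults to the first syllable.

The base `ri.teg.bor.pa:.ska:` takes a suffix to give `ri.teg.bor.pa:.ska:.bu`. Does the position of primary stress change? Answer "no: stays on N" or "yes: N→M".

Base `ri.teg.bor.pa:.ska:` (5 syllables):
  Weights: 1 ri L, 2 teg L, 3 bor L, 4 pa: H, 5 ska: H.
  Heavy syllables in the domain: 4, 5. The rightmost is syllable 5 (ska:).
  → primary stress on syllable 5.
Suffixed `ri.teg.bor.pa:.ska:.bu` (6 syllables):
  Weights: 1 ri L, 2 teg L, 3 bor L, 4 pa: H, 5 ska: H, 6 bu L.
  Heavy syllables in the domain: 4, 5. The rightmost is syllable 5 (ska:).
  → primary stress on syllable 5.

no: stays on 5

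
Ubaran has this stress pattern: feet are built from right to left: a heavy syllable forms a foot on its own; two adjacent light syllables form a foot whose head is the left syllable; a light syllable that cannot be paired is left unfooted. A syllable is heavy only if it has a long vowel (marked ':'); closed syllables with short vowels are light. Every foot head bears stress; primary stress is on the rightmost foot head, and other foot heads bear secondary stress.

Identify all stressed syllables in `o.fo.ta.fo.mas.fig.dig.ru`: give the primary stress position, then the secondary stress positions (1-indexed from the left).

primary 7, secondary 1, 3, 5

Weights: 1 o L, 2 fo L, 3 ta L, 4 fo L, 5 mas L, 6 fig L, 7 dig L, 8 ru L.
Parse right to left (heavy = foot alone; LL = one foot; stranded L unfooted): (ˈo.fo) (ˈta.fo) (ˈmas.fig) (ˈdig.ru).
Foot heads: 1, 3, 5, 7.
Primary stress on the rightmost head = syllable 7.
Secondary stress on 1, 3, 5: ˌo.fo.ˌta.fo.ˌmas.fig.ˈdig.ru.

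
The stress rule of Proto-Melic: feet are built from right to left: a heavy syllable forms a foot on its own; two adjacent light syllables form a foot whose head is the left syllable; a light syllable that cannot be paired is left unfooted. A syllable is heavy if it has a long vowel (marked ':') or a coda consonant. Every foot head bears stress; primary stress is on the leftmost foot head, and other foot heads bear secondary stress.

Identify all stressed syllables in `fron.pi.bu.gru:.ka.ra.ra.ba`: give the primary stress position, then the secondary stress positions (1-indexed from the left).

Weights: 1 fron H, 2 pi L, 3 bu L, 4 gru: H, 5 ka L, 6 ra L, 7 ra L, 8 ba L.
Parse right to left (heavy = foot alone; LL = one foot; stranded L unfooted): (ˈfron) (ˈpi.bu) (ˈgru:) (ˈka.ra) (ˈra.ba).
Foot heads: 1, 2, 4, 5, 7.
Primary stress on the leftmost head = syllable 1.
Secondary stress on 2, 4, 5, 7: ˈfron.ˌpi.bu.ˌgru:.ˌka.ra.ˌra.ba.

primary 1, secondary 2, 4, 5, 7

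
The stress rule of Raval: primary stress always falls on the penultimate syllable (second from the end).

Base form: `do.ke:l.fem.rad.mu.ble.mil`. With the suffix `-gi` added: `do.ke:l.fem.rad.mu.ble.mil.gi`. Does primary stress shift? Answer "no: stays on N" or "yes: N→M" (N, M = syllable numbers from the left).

Base `do.ke:l.fem.rad.mu.ble.mil` (7 syllables):
  The word has 7 syllables; the penultimate syllable (second from the end) is syllable 6 (ble).
  → primary stress on syllable 6.
Suffixed `do.ke:l.fem.rad.mu.ble.mil.gi` (8 syllables):
  The word has 8 syllables; the penultimate syllable (second from the end) is syllable 7 (mil).
  → primary stress on syllable 7.

yes: 6→7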